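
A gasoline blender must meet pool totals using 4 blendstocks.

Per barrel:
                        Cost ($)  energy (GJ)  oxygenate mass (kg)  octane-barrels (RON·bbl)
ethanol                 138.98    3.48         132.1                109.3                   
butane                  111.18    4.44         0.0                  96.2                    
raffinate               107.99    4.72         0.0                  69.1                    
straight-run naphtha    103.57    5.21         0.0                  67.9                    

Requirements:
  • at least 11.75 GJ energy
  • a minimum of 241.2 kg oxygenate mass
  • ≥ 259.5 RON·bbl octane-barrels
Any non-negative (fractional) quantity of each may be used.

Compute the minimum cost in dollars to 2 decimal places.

$361.03

Let x1 = barrels of ethanol, x2 = barrels of butane, x3 = barrels of raffinate, x4 = barrels of straight-run naphtha.
Minimize 138.98x1 + 111.18x2 + 107.99x3 + 103.57x4 with:
  3.48x1 + 4.44x2 + 4.72x3 + 5.21x4 ≥ 11.75   (energy)
  132.1x1 ≥ 241.2   (oxygenate mass)
  109.3x1 + 96.2x2 + 69.1x3 + 67.9x4 ≥ 259.5   (octane-barrels)
  x1, x2, x3, x4 ≥ 0.
The cheapest feasible vertex uses only ethanol, straight-run naphtha; butane, raffinate are not used. There the energy and oxygenate mass constraints are tight.
That vertex is x1 = 1.8259, x4 = 1.0357.
Hence cost = 138.98·1.8259 + 103.57·1.0357 = $361.0310.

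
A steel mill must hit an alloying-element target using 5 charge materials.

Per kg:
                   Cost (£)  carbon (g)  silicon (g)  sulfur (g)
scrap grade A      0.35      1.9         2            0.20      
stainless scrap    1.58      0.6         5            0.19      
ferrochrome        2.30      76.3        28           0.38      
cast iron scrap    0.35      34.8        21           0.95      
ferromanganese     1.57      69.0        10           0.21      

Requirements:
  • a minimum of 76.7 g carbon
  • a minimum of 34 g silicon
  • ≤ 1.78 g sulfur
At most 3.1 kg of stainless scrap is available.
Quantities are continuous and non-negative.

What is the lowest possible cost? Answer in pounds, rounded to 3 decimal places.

£0.936

Treat it as an LP. Let x1 = kg of scrap grade A, x2 = kg of stainless scrap, x3 = kg of ferrochrome, x4 = kg of cast iron scrap, x5 = kg of ferromanganese.
Minimise 0.35x1 + 1.58x2 + 2.3x3 + 0.35x4 + 1.57x5 with:
  1.9x1 + 0.6x2 + 76.3x3 + 34.8x4 + 69x5 ≥ 76.7   (carbon)
  2x1 + 5x2 + 28x3 + 21x4 + 10x5 ≥ 34   (silicon)
  0.2x1 + 0.19x2 + 0.38x3 + 0.95x4 + 0.21x5 ≤ 1.78   (sulfur)
  x2 ≤ 3.1
  x1, x2, x3, x4, x5 ≥ 0.
The optimal basis is {cast iron scrap, ferromanganese}; scrap grade A, stainless scrap, ferrochrome drop out. The carbon and sulfur requirements are met with equality.
Solving gives x4 = 1.832, x5 = 0.1875.
Cost = 0.35·1.832 + 1.57·0.1875 = 0.93558.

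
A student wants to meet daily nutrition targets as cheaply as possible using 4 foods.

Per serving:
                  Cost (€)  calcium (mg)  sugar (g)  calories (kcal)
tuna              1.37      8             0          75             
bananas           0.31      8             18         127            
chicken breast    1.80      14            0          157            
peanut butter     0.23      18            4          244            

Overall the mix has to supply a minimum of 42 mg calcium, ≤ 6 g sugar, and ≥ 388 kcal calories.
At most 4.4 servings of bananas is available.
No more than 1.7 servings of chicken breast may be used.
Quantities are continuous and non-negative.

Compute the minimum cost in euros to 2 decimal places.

Set it up as a linear program. Let x1 = servings of tuna, x2 = servings of bananas, x3 = servings of chicken breast, x4 = servings of peanut butter.
Minimise 1.37x1 + 0.31x2 + 1.8x3 + 0.23x4 s.t.:
  8x1 + 8x2 + 14x3 + 18x4 ≥ 42   (calcium)
  18x2 + 4x4 ≤ 6   (sugar)
  75x1 + 127x2 + 157x3 + 244x4 ≥ 388   (calories)
  x2 ≤ 4.4
  x3 ≤ 1.7
  x1, x2, x3, x4 ≥ 0.
At the optimum only chicken breast, peanut butter are positive (tuna, bananas = 0). Binding constraints: calcium and sugar.
So chicken breast = 1.071 servings, peanut butter = 1.5 servings.
Cost = 1.8·1.071 + 0.23·1.5 = 2.2728.

€2.27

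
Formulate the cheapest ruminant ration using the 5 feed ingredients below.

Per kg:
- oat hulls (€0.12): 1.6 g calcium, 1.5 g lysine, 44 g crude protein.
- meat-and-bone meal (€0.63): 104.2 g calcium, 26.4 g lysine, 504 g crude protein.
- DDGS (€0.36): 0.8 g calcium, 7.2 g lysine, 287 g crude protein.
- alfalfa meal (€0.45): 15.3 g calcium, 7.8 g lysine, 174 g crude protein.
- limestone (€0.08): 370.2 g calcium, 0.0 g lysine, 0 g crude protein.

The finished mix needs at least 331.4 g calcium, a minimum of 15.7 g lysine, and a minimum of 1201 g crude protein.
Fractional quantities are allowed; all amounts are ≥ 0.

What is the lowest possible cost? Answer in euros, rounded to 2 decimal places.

Let x1 = kg of oat hulls, x2 = kg of meat-and-bone meal, x3 = kg of DDGS, x4 = kg of alfalfa meal, x5 = kg of limestone.
Minimize 0.12x1 + 0.63x2 + 0.36x3 + 0.45x4 + 0.08x5 subject to:
  1.6x1 + 104.2x2 + 0.8x3 + 15.3x4 + 370.2x5 ≥ 331.4   (calcium)
  1.5x1 + 26.4x2 + 7.2x3 + 7.8x4 ≥ 15.7   (lysine)
  44x1 + 504x2 + 287x3 + 174x4 ≥ 1201   (crude protein)
  x1, x2, x3, x4, x5 ≥ 0.
At the optimum only meat-and-bone meal, limestone are positive (oat hulls, DDGS, alfalfa meal = 0). The calcium and crude protein requirements are met with equality.
Optimal quantities: meat-and-bone meal = 2.383 kg, limestone = 0.2245 kg.
Cost = 0.63·2.383 + 0.08·0.2245 = 1.5193.

€1.52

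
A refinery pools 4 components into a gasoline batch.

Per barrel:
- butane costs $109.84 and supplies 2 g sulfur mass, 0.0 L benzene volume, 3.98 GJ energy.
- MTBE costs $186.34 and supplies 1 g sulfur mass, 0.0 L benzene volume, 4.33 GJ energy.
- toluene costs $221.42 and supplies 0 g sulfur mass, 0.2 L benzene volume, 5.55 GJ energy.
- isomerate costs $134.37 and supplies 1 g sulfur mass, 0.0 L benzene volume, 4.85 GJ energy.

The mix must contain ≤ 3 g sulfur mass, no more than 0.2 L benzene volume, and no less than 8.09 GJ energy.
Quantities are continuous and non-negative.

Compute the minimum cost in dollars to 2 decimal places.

$223.65

Set it up as a linear program. Let x1 = barrels of butane, x2 = barrels of MTBE, x3 = barrels of toluene, x4 = barrels of isomerate.
Minimise 109.84x1 + 186.34x2 + 221.42x3 + 134.37x4 s.t.:
  2x1 + 1x2 + 1x4 ≤ 3   (sulfur mass)
  0.2x3 ≤ 0.2   (benzene volume)
  3.98x1 + 4.33x2 + 5.55x3 + 4.85x4 ≥ 8.09   (energy)
  x1, x2, x3, x4 ≥ 0.
The minimum-cost mix takes nothing from MTBE, toluene — only butane, isomerate. The sulfur mass and energy requirements are met with equality.
That vertex is x1 = 1.12937, x4 = 0.741259.
Objective = 109.84·1.12937 + 134.37·0.741259 = 223.6530.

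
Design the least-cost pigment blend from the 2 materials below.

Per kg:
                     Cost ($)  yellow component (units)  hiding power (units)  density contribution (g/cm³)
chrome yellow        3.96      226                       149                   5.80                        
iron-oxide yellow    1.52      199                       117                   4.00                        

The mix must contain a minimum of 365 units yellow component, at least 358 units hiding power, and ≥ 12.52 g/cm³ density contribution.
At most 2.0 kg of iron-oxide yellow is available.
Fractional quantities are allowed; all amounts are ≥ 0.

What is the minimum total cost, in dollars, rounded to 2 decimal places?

Set it up as a linear program. Let x1 = kg of chrome yellow, x2 = kg of iron-oxide yellow.
min 3.96x1 + 1.52x2 subject to:
  226x1 + 199x2 ≥ 365   (yellow component)
  149x1 + 117x2 ≥ 358   (hiding power)
  5.8x1 + 4x2 ≥ 12.52   (density contribution)
  x2 ≤ 2
  x1, x2 ≥ 0.
Both inputs are positive at the optimum. There the hiding power and the iron-oxide yellow cap constraints are tight.
Optimal quantities: chrome yellow = 0.8322 kg, iron-oxide yellow = 2 kg.
Total cost: 3.96·0.8322 + 1.52·2 = 6.3355.

$6.34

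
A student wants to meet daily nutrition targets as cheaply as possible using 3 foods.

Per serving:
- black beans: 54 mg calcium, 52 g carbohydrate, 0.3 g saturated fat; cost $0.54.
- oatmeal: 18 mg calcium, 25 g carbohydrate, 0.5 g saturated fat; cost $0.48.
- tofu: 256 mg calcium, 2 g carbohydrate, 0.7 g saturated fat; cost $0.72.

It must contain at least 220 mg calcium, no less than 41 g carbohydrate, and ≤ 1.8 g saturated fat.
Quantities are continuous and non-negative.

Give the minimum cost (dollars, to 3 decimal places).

Set it up as a linear program. Let x1 = servings of black beans, x2 = servings of oatmeal, x3 = servings of tofu.
min 0.54x1 + 0.48x2 + 0.72x3 with:
  54x1 + 18x2 + 256x3 ≥ 220   (calcium)
  52x1 + 25x2 + 2x3 ≥ 41   (carbohydrate)
  0.3x1 + 0.5x2 + 0.7x3 ≤ 1.8   (saturated fat)
  x1, x2, x3 ≥ 0.
The cheapest feasible vertex uses only black beans, tofu; oatmeal is not used. The calcium and carbohydrate requirements are met with equality.
So black beans = 0.7616 servings, tofu = 0.6987 servings.
Cost = 0.54·0.7616 + 0.72·0.6987 = 0.91433.

$0.914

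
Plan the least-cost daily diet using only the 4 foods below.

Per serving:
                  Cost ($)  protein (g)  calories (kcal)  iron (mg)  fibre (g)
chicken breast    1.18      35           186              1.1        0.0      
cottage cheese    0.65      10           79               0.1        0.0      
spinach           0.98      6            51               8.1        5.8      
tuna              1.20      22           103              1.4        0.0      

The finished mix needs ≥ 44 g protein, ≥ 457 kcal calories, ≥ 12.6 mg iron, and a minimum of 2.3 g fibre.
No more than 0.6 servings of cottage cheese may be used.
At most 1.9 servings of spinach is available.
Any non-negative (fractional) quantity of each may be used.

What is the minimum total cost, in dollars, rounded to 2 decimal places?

$3.73

Let x1 = servings of chicken breast, x2 = servings of cottage cheese, x3 = servings of spinach, x4 = servings of tuna.
Minimize 1.18x1 + 0.65x2 + 0.98x3 + 1.2x4 with:
  35x1 + 10x2 + 6x3 + 22x4 ≥ 44   (protein)
  186x1 + 79x2 + 51x3 + 103x4 ≥ 457   (calories)
  1.1x1 + 0.1x2 + 8.1x3 + 1.4x4 ≥ 12.6   (iron)
  5.8x3 ≥ 2.3   (fibre)
  x2 ≤ 0.6
  x3 ≤ 1.9
  x1, x2, x3, x4 ≥ 0.
The optimal basis is {chicken breast, spinach}; cottage cheese, tuna drop out. Binding constraints: calories and iron.
So chicken breast = 2.109 servings, spinach = 1.269 servings.
Total cost: 1.18·2.109 + 0.98·1.269 = 3.7322.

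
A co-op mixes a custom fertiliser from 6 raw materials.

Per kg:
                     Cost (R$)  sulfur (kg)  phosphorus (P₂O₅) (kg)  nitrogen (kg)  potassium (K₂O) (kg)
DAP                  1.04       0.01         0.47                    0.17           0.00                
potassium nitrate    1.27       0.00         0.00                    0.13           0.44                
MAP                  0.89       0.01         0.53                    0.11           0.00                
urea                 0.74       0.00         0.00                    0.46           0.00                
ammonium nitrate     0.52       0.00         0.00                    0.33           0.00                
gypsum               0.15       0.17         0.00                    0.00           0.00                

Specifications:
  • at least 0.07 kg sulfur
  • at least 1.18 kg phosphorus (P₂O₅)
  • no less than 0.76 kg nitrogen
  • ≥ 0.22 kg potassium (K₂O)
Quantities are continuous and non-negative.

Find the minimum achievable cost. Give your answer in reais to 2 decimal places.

Let x1 = kg of DAP, x2 = kg of potassium nitrate, x3 = kg of MAP, x4 = kg of urea, x5 = kg of ammonium nitrate, x6 = kg of gypsum.
min 1.04x1 + 1.27x2 + 0.89x3 + 0.74x4 + 0.52x5 + 0.15x6 s.t.:
  0.01x1 + 0.01x3 + 0.17x6 ≥ 0.07   (sulfur)
  0.47x1 + 0.53x3 ≥ 1.18   (phosphorus (P₂O₅))
  0.17x1 + 0.13x2 + 0.11x3 + 0.46x4 + 0.33x5 ≥ 0.76   (nitrogen)
  0.44x2 ≥ 0.22   (potassium (K₂O))
  x1, x2, x3, x4, x5, x6 ≥ 0.
The optimal basis is {potassium nitrate, MAP, ammonium nitrate, gypsum}; DAP, urea drop out. Binding constraints: sulfur, phosphorus (P₂O₅), nitrogen, potassium (K₂O).
So potassium nitrate = 0.5 kg, MAP = 2.226 kg, ammonium nitrate = 1.364 kg, gypsum = 0.2808 kg.
Objective = 1.27·0.5 + 0.89·2.226 + 0.52·1.364 + 0.15·0.2808 = 3.3675.

R$3.37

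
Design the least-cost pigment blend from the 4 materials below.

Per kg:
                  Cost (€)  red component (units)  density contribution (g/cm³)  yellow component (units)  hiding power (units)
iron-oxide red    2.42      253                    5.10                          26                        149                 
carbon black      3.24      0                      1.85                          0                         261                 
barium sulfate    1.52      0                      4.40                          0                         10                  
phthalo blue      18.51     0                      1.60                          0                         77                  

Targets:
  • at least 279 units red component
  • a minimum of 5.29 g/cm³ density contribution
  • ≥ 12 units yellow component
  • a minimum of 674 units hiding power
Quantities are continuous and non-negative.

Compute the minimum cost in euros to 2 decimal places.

Treat it as an LP. Let x1 = kg of iron-oxide red, x2 = kg of carbon black, x3 = kg of barium sulfate, x4 = kg of phthalo blue.
min 2.42x1 + 3.24x2 + 1.52x3 + 18.51x4 s.t.:
  253x1 ≥ 279   (red component)
  5.1x1 + 1.85x2 + 4.4x3 + 1.6x4 ≥ 5.29   (density contribution)
  26x1 ≥ 12   (yellow component)
  149x1 + 261x2 + 10x3 + 77x4 ≥ 674   (hiding power)
  x1, x2, x3, x4 ≥ 0.
At the optimum only iron-oxide red, carbon black are positive (barium sulfate, phthalo blue = 0). The red component and hiding power requirements are met with equality.
Solving gives x1 = 1.103, x2 = 1.953.
Hence cost = 2.42·1.103 + 3.24·1.953 = €8.9970.

€9.00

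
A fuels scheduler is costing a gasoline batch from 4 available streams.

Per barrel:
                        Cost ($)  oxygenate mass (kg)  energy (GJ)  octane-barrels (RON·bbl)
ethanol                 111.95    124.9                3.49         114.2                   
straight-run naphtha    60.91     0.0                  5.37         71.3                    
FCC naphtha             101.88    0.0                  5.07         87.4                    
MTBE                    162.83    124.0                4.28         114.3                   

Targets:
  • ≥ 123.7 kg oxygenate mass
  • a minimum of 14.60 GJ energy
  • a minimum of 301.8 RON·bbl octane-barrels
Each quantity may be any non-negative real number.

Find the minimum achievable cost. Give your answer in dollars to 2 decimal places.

$272.07

This is a linear program. Let x1 = barrels of ethanol, x2 = barrels of straight-run naphtha, x3 = barrels of FCC naphtha, x4 = barrels of MTBE.
Minimize 111.95x1 + 60.91x2 + 101.88x3 + 162.83x4 with:
  124.9x1 + 124x4 ≥ 123.7   (oxygenate mass)
  3.49x1 + 5.37x2 + 5.07x3 + 4.28x4 ≥ 14.6   (energy)
  114.2x1 + 71.3x2 + 87.4x3 + 114.3x4 ≥ 301.8   (octane-barrels)
  x1, x2, x3, x4 ≥ 0.
The minimum-cost mix takes nothing from FCC naphtha, MTBE — only ethanol, straight-run naphtha. There the oxygenate mass and octane-barrels constraints are tight.
Optimal quantities: ethanol = 0.99039 barrels, straight-run naphtha = 2.6465 barrels.
Hence cost = 111.95·0.99039 + 60.91·2.6465 = $272.0725.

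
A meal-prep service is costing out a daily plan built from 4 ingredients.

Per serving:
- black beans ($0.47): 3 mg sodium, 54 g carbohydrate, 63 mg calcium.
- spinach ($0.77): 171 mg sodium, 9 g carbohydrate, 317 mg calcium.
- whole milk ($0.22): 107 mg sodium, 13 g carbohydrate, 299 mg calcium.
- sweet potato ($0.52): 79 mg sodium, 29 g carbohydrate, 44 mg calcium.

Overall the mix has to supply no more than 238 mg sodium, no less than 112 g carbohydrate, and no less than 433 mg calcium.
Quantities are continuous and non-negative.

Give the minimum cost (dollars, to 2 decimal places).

$1.09

Let x1 = servings of black beans, x2 = servings of spinach, x3 = servings of whole milk, x4 = servings of sweet potato.
Minimize 0.47x1 + 0.77x2 + 0.22x3 + 0.52x4 subject to:
  3x1 + 171x2 + 107x3 + 79x4 ≤ 238   (sodium)
  54x1 + 9x2 + 13x3 + 29x4 ≥ 112   (carbohydrate)
  63x1 + 317x2 + 299x3 + 44x4 ≥ 433   (calcium)
  x1, x2, x3, x4 ≥ 0.
At the optimum only black beans, whole milk are positive (spinach, sweet potato = 0). The carbohydrate and calcium requirements are met with equality.
Solving gives x1 = 1.818, x3 = 1.065.
Objective = 0.47·1.818 + 0.22·1.065 = 1.0888.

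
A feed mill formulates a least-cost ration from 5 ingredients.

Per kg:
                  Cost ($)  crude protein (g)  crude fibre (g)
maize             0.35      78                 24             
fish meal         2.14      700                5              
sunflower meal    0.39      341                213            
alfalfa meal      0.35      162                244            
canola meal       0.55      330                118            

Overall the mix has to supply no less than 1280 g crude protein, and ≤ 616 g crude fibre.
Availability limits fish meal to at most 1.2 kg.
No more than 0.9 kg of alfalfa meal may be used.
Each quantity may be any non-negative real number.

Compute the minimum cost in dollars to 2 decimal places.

$1.82

This is a linear program. Let x1 = kg of maize, x2 = kg of fish meal, x3 = kg of sunflower meal, x4 = kg of alfalfa meal, x5 = kg of canola meal.
Minimise 0.35x1 + 2.14x2 + 0.39x3 + 0.35x4 + 0.55x5 subject to:
  78x1 + 700x2 + 341x3 + 162x4 + 330x5 ≥ 1280   (crude protein)
  24x1 + 5x2 + 213x3 + 244x4 + 118x5 ≤ 616   (crude fibre)
  x2 ≤ 1.2
  x4 ≤ 0.9
  x1, x2, x3, x4, x5 ≥ 0.
The minimum-cost mix takes nothing from maize, fish meal, alfalfa meal — only sunflower meal, canola meal. There the crude protein and crude fibre constraints are tight.
That vertex is x3 = 1.738, x5 = 2.083.
Objective = 0.39·1.738 + 0.55·2.083 = 1.8235.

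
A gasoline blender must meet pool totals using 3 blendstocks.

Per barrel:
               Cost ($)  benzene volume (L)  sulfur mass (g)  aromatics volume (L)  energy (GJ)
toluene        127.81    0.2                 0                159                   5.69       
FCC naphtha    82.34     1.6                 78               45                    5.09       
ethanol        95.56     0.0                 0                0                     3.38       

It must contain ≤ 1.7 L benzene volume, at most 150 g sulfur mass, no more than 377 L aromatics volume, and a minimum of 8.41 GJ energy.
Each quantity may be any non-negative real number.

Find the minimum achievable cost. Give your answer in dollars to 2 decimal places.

$157.29

Treat it as an LP. Let x1 = barrels of toluene, x2 = barrels of FCC naphtha, x3 = barrels of ethanol.
min 127.81x1 + 82.34x2 + 95.56x3 with:
  0.2x1 + 1.6x2 ≤ 1.7   (benzene volume)
  78x2 ≤ 150   (sulfur mass)
  159x1 + 45x2 ≤ 377   (aromatics volume)
  5.69x1 + 5.09x2 + 3.38x3 ≥ 8.41   (energy)
  x1, x2, x3 ≥ 0.
The minimum-cost mix takes nothing from ethanol — only toluene, FCC naphtha. There the benzene volume and energy constraints are tight.
So toluene = 0.59399 barrels, FCC naphtha = 0.98825 barrels.
Hence cost = 127.81·0.59399 + 82.34·0.98825 = $157.2904.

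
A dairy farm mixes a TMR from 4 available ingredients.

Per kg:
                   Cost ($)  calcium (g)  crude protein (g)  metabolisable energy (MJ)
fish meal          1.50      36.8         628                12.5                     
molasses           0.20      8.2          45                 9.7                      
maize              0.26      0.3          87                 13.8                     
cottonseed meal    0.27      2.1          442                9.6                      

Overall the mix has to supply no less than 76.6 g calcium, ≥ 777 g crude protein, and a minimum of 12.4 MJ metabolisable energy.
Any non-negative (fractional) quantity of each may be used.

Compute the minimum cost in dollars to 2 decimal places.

$2.05

Set it up as a linear program. Let x1 = kg of fish meal, x2 = kg of molasses, x3 = kg of maize, x4 = kg of cottonseed meal.
Minimize 1.5x1 + 0.2x2 + 0.26x3 + 0.27x4 subject to:
  36.8x1 + 8.2x2 + 0.3x3 + 2.1x4 ≥ 76.6   (calcium)
  628x1 + 45x2 + 87x3 + 442x4 ≥ 777   (crude protein)
  12.5x1 + 9.7x2 + 13.8x3 + 9.6x4 ≥ 12.4   (metabolisable energy)
  x1, x2, x3, x4 ≥ 0.
At the optimum only molasses, cottonseed meal are positive (fish meal, maize = 0). Binding constraints: calcium and crude protein.
That vertex is x2 = 9.129, x4 = 0.8285.
Total cost: 0.2·9.129 + 0.27·0.8285 = 2.0495.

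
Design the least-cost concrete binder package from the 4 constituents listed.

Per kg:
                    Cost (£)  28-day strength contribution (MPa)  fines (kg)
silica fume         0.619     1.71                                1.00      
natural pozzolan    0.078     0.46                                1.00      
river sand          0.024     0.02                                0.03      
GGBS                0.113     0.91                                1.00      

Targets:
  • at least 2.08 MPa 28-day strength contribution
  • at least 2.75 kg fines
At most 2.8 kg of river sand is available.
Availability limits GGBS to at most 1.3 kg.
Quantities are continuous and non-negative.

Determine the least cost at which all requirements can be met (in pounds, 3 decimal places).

£0.299

This is a linear program. Let x1 = kg of silica fume, x2 = kg of natural pozzolan, x3 = kg of river sand, x4 = kg of GGBS.
min 0.619x1 + 0.078x2 + 0.024x3 + 0.113x4 s.t.:
  1.71x1 + 0.46x2 + 0.02x3 + 0.91x4 ≥ 2.08   (28-day strength contribution)
  1x1 + 1x2 + 0.03x3 + 1x4 ≥ 2.75   (fines)
  x3 ≤ 2.8
  x4 ≤ 1.3
  x1, x2, x3, x4 ≥ 0.
The optimal basis is {natural pozzolan, GGBS}; silica fume, river sand drop out. The 28-day strength contribution and the GGBS cap requirements are met with equality.
Optimal quantities: natural pozzolan = 1.95 kg, GGBS = 1.3 kg.
Cost = 0.078·1.95 + 0.113·1.3 = 0.29900.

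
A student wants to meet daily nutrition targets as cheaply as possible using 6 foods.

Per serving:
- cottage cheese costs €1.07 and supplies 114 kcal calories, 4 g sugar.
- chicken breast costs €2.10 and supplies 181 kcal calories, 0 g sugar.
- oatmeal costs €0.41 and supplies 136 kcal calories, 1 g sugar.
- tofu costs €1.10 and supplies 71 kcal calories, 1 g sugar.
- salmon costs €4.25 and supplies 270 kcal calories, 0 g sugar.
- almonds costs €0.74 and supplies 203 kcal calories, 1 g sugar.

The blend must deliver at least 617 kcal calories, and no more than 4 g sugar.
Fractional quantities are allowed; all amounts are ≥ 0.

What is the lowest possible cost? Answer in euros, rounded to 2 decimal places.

€2.00

Let x1 = servings of cottage cheese, x2 = servings of chicken breast, x3 = servings of oatmeal, x4 = servings of tofu, x5 = servings of salmon, x6 = servings of almonds.
Minimise 1.07x1 + 2.1x2 + 0.41x3 + 1.1x4 + 4.25x5 + 0.74x6 s.t.:
  114x1 + 181x2 + 136x3 + 71x4 + 270x5 + 203x6 ≥ 617   (calories)
  4x1 + 1x3 + 1x4 + 1x6 ≤ 4   (sugar)
  x1, x2, x3, x4, x5, x6 ≥ 0.
The minimum-cost mix takes nothing from cottage cheese, chicken breast, tofu, salmon — only oatmeal, almonds. There the calories and sugar constraints are tight.
That vertex is x3 = 2.91, x6 = 1.09.
Hence cost = 0.41·2.91 + 0.74·1.09 = €1.9997.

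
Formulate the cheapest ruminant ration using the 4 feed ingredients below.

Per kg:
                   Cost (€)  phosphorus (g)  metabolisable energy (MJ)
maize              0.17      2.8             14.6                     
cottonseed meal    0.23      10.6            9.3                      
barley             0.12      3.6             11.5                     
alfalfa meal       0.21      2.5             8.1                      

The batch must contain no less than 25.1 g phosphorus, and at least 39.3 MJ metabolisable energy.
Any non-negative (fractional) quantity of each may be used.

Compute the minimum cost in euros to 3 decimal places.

€0.631

Let x1 = kg of maize, x2 = kg of cottonseed meal, x3 = kg of barley, x4 = kg of alfalfa meal.
Minimize 0.17x1 + 0.23x2 + 0.12x3 + 0.21x4 subject to:
  2.8x1 + 10.6x2 + 3.6x3 + 2.5x4 ≥ 25.1   (phosphorus)
  14.6x1 + 9.3x2 + 11.5x3 + 8.1x4 ≥ 39.3   (metabolisable energy)
  x1, x2, x3, x4 ≥ 0.
At the optimum only cottonseed meal, barley are positive (maize, alfalfa meal = 0). Binding constraints: phosphorus and metabolisable energy.
Optimal quantities: cottonseed meal = 1.664 kg, barley = 2.071 kg.
Total cost: 0.23·1.664 + 0.12·2.071 = 0.63124.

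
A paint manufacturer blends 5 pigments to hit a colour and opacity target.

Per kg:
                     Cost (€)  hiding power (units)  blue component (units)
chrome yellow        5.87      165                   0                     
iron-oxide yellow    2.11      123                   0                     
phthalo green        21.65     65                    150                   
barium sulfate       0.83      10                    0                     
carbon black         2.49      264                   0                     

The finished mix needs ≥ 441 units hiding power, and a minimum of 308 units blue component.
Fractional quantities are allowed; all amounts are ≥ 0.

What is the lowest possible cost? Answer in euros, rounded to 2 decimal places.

€47.36

This is a linear program. Let x1 = kg of chrome yellow, x2 = kg of iron-oxide yellow, x3 = kg of phthalo green, x4 = kg of barium sulfate, x5 = kg of carbon black.
min 5.87x1 + 2.11x2 + 21.65x3 + 0.83x4 + 2.49x5 with:
  165x1 + 123x2 + 65x3 + 10x4 + 264x5 ≥ 441   (hiding power)
  150x3 ≥ 308   (blue component)
  x1, x2, x3, x4, x5 ≥ 0.
The optimal basis is {phthalo green, carbon black}; chrome yellow, iron-oxide yellow, barium sulfate drop out. The hiding power and blue component requirements are met with equality.
That vertex is x3 = 2.05333, x5 = 1.1649.
Hence cost = 21.65·2.05333 + 2.49·1.1649 = €47.3552.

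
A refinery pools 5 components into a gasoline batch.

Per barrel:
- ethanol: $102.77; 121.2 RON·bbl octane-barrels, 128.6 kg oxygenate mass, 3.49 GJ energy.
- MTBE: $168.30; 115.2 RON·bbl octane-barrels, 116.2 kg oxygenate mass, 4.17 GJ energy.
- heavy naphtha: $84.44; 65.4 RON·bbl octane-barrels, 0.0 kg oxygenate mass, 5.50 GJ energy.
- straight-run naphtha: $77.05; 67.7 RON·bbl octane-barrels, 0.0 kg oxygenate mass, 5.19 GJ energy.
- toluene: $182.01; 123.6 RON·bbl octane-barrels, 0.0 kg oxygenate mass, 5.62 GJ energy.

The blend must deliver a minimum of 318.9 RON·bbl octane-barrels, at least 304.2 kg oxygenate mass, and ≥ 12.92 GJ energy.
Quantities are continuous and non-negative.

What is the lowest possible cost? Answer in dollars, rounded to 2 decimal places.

$312.35

Set it up as a linear program. Let x1 = barrels of ethanol, x2 = barrels of MTBE, x3 = barrels of heavy naphtha, x4 = barrels of straight-run naphtha, x5 = barrels of toluene.
Minimise 102.77x1 + 168.3x2 + 84.44x3 + 77.05x4 + 182.01x5 with:
  121.2x1 + 115.2x2 + 65.4x3 + 67.7x4 + 123.6x5 ≥ 318.9   (octane-barrels)
  128.6x1 + 116.2x2 ≥ 304.2   (oxygenate mass)
  3.49x1 + 4.17x2 + 5.5x3 + 5.19x4 + 5.62x5 ≥ 12.92   (energy)
  x1, x2, x3, x4, x5 ≥ 0.
At the optimum only ethanol, straight-run naphtha are positive (MTBE, heavy naphtha, toluene = 0). Binding constraints: oxygenate mass and energy.
Optimal quantities: ethanol = 2.3655 barrels, straight-run naphtha = 0.89875 barrels.
Hence cost = 102.77·2.3655 + 77.05·0.89875 = $312.3511.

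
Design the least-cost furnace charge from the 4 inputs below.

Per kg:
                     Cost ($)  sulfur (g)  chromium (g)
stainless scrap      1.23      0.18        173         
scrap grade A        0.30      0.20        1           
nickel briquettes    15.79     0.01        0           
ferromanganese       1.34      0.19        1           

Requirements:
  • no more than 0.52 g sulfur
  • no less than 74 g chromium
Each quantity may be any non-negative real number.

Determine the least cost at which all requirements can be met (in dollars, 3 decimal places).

$0.526

Let x1 = kg of stainless scrap, x2 = kg of scrap grade A, x3 = kg of nickel briquettes, x4 = kg of ferromanganese.
min 1.23x1 + 0.3x2 + 15.79x3 + 1.34x4 subject to:
  0.18x1 + 0.2x2 + 0.01x3 + 0.19x4 ≤ 0.52   (sulfur)
  173x1 + 1x2 + 1x4 ≥ 74   (chromium)
  x1, x2, x3, x4 ≥ 0.
At the optimum only stainless scrap is positive (scrap grade A, nickel briquettes, ferromanganese = 0). Binding constraint: chromium.
That vertex is x1 = 0.4277.
Hence cost = 1.23·0.4277 = $0.52607.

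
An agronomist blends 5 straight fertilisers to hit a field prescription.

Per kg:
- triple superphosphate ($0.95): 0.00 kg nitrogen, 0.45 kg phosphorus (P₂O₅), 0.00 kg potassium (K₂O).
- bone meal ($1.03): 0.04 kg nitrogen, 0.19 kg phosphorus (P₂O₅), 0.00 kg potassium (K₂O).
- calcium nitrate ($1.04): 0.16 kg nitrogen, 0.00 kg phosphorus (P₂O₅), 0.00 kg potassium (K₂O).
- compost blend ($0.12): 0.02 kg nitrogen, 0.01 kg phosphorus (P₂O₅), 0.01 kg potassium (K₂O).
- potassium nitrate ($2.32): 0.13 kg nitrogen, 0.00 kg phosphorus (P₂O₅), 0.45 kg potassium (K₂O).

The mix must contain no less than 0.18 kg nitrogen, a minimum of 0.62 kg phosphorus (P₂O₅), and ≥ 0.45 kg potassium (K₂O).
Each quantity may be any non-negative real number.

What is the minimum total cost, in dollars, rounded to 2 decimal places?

$3.77

This is a linear program. Let x1 = kg of triple superphosphate, x2 = kg of bone meal, x3 = kg of calcium nitrate, x4 = kg of compost blend, x5 = kg of potassium nitrate.
Minimize 0.95x1 + 1.03x2 + 1.04x3 + 0.12x4 + 2.32x5 subject to:
  0.04x2 + 0.16x3 + 0.02x4 + 0.13x5 ≥ 0.18   (nitrogen)
  0.45x1 + 0.19x2 + 0.01x4 ≥ 0.62   (phosphorus (P₂O₅))
  0.01x4 + 0.45x5 ≥ 0.45   (potassium (K₂O))
  x1, x2, x3, x4, x5 ≥ 0.
At the optimum only triple superphosphate, compost blend, potassium nitrate are positive (bone meal, calcium nitrate = 0). There the nitrogen, phosphorus (P₂O₅), potassium (K₂O) constraints are tight.
Solving gives x1 = 1.313, x4 = 2.922, x5 = 0.9351.
Hence cost = 0.95·1.313 + 0.12·2.922 + 2.32·0.9351 = $3.7674.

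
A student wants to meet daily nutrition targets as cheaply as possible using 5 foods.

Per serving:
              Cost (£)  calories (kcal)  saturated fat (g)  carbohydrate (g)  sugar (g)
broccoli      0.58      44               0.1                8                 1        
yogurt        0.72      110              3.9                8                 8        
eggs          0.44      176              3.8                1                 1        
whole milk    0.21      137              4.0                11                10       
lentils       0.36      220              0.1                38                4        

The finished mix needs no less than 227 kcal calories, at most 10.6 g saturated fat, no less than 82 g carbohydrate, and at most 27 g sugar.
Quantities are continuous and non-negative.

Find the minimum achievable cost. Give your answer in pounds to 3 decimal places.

Set it up as a linear program. Let x1 = servings of broccoli, x2 = servings of yogurt, x3 = servings of eggs, x4 = servings of whole milk, x5 = servings of lentils.
Minimize 0.58x1 + 0.72x2 + 0.44x3 + 0.21x4 + 0.36x5 subject to:
  44x1 + 110x2 + 176x3 + 137x4 + 220x5 ≥ 227   (calories)
  0.1x1 + 3.9x2 + 3.8x3 + 4x4 + 0.1x5 ≤ 10.6   (saturated fat)
  8x1 + 8x2 + 1x3 + 11x4 + 38x5 ≥ 82   (carbohydrate)
  1x1 + 8x2 + 1x3 + 10x4 + 4x5 ≤ 27   (sugar)
  x1, x2, x3, x4, x5 ≥ 0.
At the optimum only lentils is positive (broccoli, yogurt, eggs, whole milk = 0). Binding constraint: carbohydrate.
Solving gives x5 = 2.158.
Hence cost = 0.36·2.158 = £0.77688.

£0.777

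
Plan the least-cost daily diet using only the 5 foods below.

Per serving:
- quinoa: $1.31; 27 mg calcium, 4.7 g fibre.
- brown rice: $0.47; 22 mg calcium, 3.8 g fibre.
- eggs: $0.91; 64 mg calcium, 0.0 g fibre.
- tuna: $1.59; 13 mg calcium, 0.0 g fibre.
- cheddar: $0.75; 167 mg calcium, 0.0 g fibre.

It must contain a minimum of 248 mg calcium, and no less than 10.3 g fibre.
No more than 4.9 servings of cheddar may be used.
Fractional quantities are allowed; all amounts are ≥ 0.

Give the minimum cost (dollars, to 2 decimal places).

$2.12

Let x1 = servings of quinoa, x2 = servings of brown rice, x3 = servings of eggs, x4 = servings of tuna, x5 = servings of cheddar.
min 1.31x1 + 0.47x2 + 0.91x3 + 1.59x4 + 0.75x5 with:
  27x1 + 22x2 + 64x3 + 13x4 + 167x5 ≥ 248   (calcium)
  4.7x1 + 3.8x2 ≥ 10.3   (fibre)
  x5 ≤ 4.9
  x1, x2, x3, x4, x5 ≥ 0.
The cheapest feasible vertex uses only brown rice, cheddar; quinoa, eggs, tuna are not used. Binding constraints: calcium and fibre.
That vertex is x2 = 2.711, x5 = 1.128.
Total cost: 0.47·2.711 + 0.75·1.128 = 2.1202.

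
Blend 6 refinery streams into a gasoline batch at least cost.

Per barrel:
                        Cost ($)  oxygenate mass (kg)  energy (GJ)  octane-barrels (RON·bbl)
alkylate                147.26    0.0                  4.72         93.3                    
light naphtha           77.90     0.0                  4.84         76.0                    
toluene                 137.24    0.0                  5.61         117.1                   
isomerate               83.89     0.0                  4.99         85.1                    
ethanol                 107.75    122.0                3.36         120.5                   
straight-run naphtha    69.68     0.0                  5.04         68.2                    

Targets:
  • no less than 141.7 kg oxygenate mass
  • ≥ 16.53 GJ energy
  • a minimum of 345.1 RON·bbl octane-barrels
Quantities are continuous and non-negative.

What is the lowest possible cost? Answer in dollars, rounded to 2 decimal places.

This is a linear program. Let x1 = barrels of alkylate, x2 = barrels of light naphtha, x3 = barrels of toluene, x4 = barrels of isomerate, x5 = barrels of ethanol, x6 = barrels of straight-run naphtha.
min 147.26x1 + 77.9x2 + 137.24x3 + 83.89x4 + 107.75x5 + 69.68x6 subject to:
  122x5 ≥ 141.7   (oxygenate mass)
  4.72x1 + 4.84x2 + 5.61x3 + 4.99x4 + 3.36x5 + 5.04x6 ≥ 16.53   (energy)
  93.3x1 + 76x2 + 117.1x3 + 85.1x4 + 120.5x5 + 68.2x6 ≥ 345.1   (octane-barrels)
  x1, x2, x3, x4, x5, x6 ≥ 0.
The minimum-cost mix takes nothing from alkylate, light naphtha, toluene, isomerate — only ethanol, straight-run naphtha. There the energy and octane-barrels constraints are tight.
Solving gives x5 = 1.6182, x6 = 2.201.
Total cost: 107.75·1.6182 + 69.68·2.201 = 327.7267.

$327.73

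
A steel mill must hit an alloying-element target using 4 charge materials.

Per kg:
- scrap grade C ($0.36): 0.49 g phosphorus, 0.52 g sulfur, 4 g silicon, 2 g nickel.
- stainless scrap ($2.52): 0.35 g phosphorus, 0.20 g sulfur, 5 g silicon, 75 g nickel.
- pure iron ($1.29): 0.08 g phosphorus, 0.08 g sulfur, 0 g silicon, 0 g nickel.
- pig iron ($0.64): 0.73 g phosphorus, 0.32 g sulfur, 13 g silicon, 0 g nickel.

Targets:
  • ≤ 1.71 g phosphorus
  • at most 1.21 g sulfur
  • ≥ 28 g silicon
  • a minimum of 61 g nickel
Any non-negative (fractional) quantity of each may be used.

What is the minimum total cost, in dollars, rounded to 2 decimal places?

$3.23

This is a linear program. Let x1 = kg of scrap grade C, x2 = kg of stainless scrap, x3 = kg of pure iron, x4 = kg of pig iron.
min 0.36x1 + 2.52x2 + 1.29x3 + 0.64x4 with:
  0.49x1 + 0.35x2 + 0.08x3 + 0.73x4 ≤ 1.71   (phosphorus)
  0.52x1 + 0.2x2 + 0.08x3 + 0.32x4 ≤ 1.21   (sulfur)
  4x1 + 5x2 + 13x4 ≥ 28   (silicon)
  2x1 + 75x2 ≥ 61   (nickel)
  x1, x2, x3, x4 ≥ 0.
The optimal basis is {stainless scrap, pig iron}; scrap grade C, pure iron drop out. There the silicon and nickel constraints are tight.
Solving gives x2 = 0.8133, x4 = 1.841.
Total cost: 2.52·0.8133 + 0.64·1.841 = 3.2278.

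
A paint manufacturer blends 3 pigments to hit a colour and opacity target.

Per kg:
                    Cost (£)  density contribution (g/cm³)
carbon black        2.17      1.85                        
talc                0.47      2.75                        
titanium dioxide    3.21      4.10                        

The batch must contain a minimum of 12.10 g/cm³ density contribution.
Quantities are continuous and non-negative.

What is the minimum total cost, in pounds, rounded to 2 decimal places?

£2.07

Treat it as an LP. Let x1 = kg of carbon black, x2 = kg of talc, x3 = kg of titanium dioxide.
Minimize 2.17x1 + 0.47x2 + 3.21x3 with:
  1.85x1 + 2.75x2 + 4.1x3 ≥ 12.1   (density contribution)
  x1, x2, x3 ≥ 0.
The cheapest feasible vertex uses only talc; carbon black, titanium dioxide are not used. Binding constraint: density contribution.
So talc = 4.4 kg.
Hence cost = 0.47·4.4 = £2.0680.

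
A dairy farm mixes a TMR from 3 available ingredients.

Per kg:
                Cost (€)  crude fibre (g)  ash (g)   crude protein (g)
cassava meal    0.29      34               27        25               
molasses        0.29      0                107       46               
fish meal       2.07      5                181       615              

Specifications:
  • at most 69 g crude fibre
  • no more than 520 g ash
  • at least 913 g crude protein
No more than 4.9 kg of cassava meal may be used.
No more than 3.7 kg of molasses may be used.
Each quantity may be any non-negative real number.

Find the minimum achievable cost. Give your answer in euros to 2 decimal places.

Let x1 = kg of cassava meal, x2 = kg of molasses, x3 = kg of fish meal.
Minimize 0.29x1 + 0.29x2 + 2.07x3 with:
  34x1 + 5x3 ≤ 69   (crude fibre)
  27x1 + 107x2 + 181x3 ≤ 520   (ash)
  25x1 + 46x2 + 615x3 ≥ 913   (crude protein)
  x1 ≤ 4.9
  x2 ≤ 3.7
  x1, x2, x3 ≥ 0.
The minimum-cost mix takes nothing from cassava meal, molasses — only fish meal. Binding constraint: crude protein.
So fish meal = 1.485 kg.
Cost = 2.07·1.485 = 3.0740.

€3.07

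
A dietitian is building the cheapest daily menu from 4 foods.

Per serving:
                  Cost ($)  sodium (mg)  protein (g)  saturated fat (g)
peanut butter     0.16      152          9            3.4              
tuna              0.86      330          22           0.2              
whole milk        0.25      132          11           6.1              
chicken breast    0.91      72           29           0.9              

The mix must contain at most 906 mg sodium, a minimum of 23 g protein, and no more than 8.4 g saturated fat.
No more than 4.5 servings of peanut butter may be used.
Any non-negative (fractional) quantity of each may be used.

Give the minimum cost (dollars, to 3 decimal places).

$0.420

Set it up as a linear program. Let x1 = servings of peanut butter, x2 = servings of tuna, x3 = servings of whole milk, x4 = servings of chicken breast.
Minimise 0.16x1 + 0.86x2 + 0.25x3 + 0.91x4 with:
  152x1 + 330x2 + 132x3 + 72x4 ≤ 906   (sodium)
  9x1 + 22x2 + 11x3 + 29x4 ≥ 23   (protein)
  3.4x1 + 0.2x2 + 6.1x3 + 0.9x4 ≤ 8.4   (saturated fat)
  x1 ≤ 4.5
  x1, x2, x3, x4 ≥ 0.
The cheapest feasible vertex uses only peanut butter, chicken breast; tuna, whole milk are not used. The protein and saturated fat requirements are met with equality.
Solving gives x1 = 2.463, x4 = 0.02873.
Cost = 0.16·2.463 + 0.91·0.02873 = 0.42022.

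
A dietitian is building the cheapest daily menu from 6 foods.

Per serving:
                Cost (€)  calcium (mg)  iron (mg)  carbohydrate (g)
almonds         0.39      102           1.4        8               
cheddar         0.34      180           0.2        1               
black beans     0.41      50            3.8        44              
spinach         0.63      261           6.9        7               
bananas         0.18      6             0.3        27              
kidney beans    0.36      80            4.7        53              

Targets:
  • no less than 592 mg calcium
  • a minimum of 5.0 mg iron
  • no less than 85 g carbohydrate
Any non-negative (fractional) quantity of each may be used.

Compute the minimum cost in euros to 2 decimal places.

€1.44

Let x1 = servings of almonds, x2 = servings of cheddar, x3 = servings of black beans, x4 = servings of spinach, x5 = servings of bananas, x6 = servings of kidney beans.
Minimize 0.39x1 + 0.34x2 + 0.41x3 + 0.63x4 + 0.18x5 + 0.36x6 s.t.:
  102x1 + 180x2 + 50x3 + 261x4 + 6x5 + 80x6 ≥ 592   (calcium)
  1.4x1 + 0.2x2 + 3.8x3 + 6.9x4 + 0.3x5 + 4.7x6 ≥ 5   (iron)
  8x1 + 1x2 + 44x3 + 7x4 + 27x5 + 53x6 ≥ 85   (carbohydrate)
  x1, x2, x3, x4, x5, x6 ≥ 0.
At the optimum only cheddar, kidney beans are positive (almonds, black beans, spinach, bananas = 0). There the calcium and carbohydrate constraints are tight.
Solving gives x2 = 2.598, x6 = 1.555.
Objective = 0.34·2.598 + 0.36·1.555 = 1.4431.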